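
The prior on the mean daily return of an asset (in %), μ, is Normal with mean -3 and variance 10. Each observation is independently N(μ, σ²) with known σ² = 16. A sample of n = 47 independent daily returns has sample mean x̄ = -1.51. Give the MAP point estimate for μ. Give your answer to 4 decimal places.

μ̂_MAP = -1.5591

n = 47, x̄ = -1.51.
For a Normal prior and Normal likelihood with known variance, the posterior is Normal; its mode equals its mean, the precision-weighted average.
Prior precision 1/σ₀² = 1/10 = 0.1; data precision n/σ² = 47/16 = 2.9375.
μ̂ = (0.1·(-3) + 2.9375·(-1.51)) / (0.1 + 2.9375) = (-4.735625)/3.0375 = -7577/4860 ≈ -1.5591.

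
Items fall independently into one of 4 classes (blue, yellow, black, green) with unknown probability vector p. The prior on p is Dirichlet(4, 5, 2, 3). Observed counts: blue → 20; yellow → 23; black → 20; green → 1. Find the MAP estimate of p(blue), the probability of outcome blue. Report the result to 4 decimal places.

The posterior is Dirichlet(αᵢ + nᵢ) = Dirichlet(24, 28, 22, 4).
For a Dirichlet(a₁,…,a_K) with all aᵢ > 1, the mode has j-th component (aⱼ − 1)/(Σaᵢ − K).
Here Σaᵢ = 78 and K = 4, so p(blue) = (24 − 1)/(78 − 4) = 23/74 ≈ 0.3108.

MAP estimate of p(blue) = 0.3108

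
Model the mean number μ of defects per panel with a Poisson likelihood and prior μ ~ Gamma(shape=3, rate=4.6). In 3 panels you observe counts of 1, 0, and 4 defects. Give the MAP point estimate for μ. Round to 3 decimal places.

Σxᵢ = 1+0+4 = 5, with n = 3.
Posterior ∝ μ^2e^(−4.6μ) · μ^5e^(−3μ) = μ^7e^(−7.6μ), i.e. Gamma(shape=8, rate=7.6).
The mode of a Gamma(a, b) with a ≥ 1 (shape–rate) is (a−1)/b = 7/7.6 ≈ 0.921.

μ̂_MAP = 0.921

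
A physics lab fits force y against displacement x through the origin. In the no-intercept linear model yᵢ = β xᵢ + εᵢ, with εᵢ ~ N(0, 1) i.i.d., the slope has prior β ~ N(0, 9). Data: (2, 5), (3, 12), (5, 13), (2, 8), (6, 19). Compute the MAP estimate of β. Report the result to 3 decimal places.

β̂_MAP = 3.085

log p(β | y) = −Σ(yᵢ − βxᵢ)²/(2·1) − β²/(2·9) + const.
Setting the derivative to zero: Σxᵢ(yᵢ − βxᵢ)/1 − β/9 = 0, so β = Σxᵢyᵢ / (Σxᵢ² + σ²/τ²).
Σxᵢyᵢ = 2·5 + 3·12 + 5·13 + 2·8 + 6·19 = 241; Σxᵢ² = 78; σ²/τ² = 1/9.
β̂_MAP = 241 / (78 + 1/9) = 241/(703/9) = 2169/703 ≈ 3.085.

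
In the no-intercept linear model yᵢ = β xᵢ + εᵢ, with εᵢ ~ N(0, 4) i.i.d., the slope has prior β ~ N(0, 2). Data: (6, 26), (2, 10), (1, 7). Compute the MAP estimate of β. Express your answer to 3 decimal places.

log p(β | y) = −Σ(yᵢ − βxᵢ)²/(2·4) − β²/(2·2) + const.
Setting the derivative to zero: Σxᵢ(yᵢ − βxᵢ)/4 − β/2 = 0, so β = Σxᵢyᵢ / (Σxᵢ² + σ²/τ²).
Σxᵢyᵢ = 6·26 + 2·10 + 1·7 = 183; Σxᵢ² = 41; σ²/τ² = 2.
β̂_MAP = 183 / (41 + 2) = 183/43 ≈ 4.256.

β̂_MAP = 4.256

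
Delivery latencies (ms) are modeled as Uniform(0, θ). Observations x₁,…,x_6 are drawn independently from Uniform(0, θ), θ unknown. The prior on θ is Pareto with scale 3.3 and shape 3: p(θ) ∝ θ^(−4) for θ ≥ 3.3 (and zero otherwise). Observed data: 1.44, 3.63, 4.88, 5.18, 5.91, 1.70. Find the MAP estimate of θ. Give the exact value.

θ̂_MAP = 5.91

The Uniform(0, θ) likelihood is θ^(−n) for θ ≥ max(xᵢ), zero otherwise. Here max(xᵢ) = 5.91.
Posterior ∝ θ^(−4) · θ^(−6) = θ^(−10) on θ ≥ max(3.3, 5.91) = 5.91.
This density is strictly decreasing in θ, so the posterior mode lies at the lower boundary of the support.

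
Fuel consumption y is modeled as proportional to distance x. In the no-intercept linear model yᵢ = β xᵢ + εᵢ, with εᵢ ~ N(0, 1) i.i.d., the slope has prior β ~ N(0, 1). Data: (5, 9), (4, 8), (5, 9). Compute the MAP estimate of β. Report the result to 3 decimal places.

log p(β | y) = −Σ(yᵢ − βxᵢ)²/(2·1) − β²/(2·1) + const.
Setting the derivative to zero: Σxᵢ(yᵢ − βxᵢ)/1 − β/1 = 0, so β = Σxᵢyᵢ / (Σxᵢ² + σ²/τ²).
Σxᵢyᵢ = 5·9 + 4·8 + 5·9 = 122; Σxᵢ² = 66; σ²/τ² = 1.
β̂_MAP = 122 / (66 + 1) = 122/67 ≈ 1.821.

β̂_MAP = 1.821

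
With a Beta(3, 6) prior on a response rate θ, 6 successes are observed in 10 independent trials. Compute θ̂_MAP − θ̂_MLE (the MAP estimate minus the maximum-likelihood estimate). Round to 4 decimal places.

Posterior is Beta(9, 10); MAP = (9−1)/(19−2) = 8/17 ≈ 0.47059.
MLE ignores the prior: θ̂_MLE = k/n = 6/10 ≈ 0.60000.
Difference = 8/17 − 6/10 = -11/85 ≈ -0.1294.

MAP − MLE = -0.1294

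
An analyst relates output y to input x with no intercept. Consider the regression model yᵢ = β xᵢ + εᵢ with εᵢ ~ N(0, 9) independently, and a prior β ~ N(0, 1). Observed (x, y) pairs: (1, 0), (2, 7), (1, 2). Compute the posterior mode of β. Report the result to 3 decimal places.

log p(β | y) = −Σ(yᵢ − βxᵢ)²/(2·9) − β²/(2·1) + const.
Setting the derivative to zero: Σxᵢ(yᵢ − βxᵢ)/9 − β/1 = 0, so β = Σxᵢyᵢ / (Σxᵢ² + σ²/τ²).
Σxᵢyᵢ = 1·0 + 2·7 + 1·2 = 16; Σxᵢ² = 6; σ²/τ² = 9.
β̂_MAP = 16 / (6 + 9) = 16/15 ≈ 1.067.

β̂_MAP = 1.067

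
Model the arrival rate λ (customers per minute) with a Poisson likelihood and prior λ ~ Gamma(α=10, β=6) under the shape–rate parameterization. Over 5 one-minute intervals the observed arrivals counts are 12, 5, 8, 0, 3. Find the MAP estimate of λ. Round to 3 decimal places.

λ̂_MAP = 3.364

Σxᵢ = 12+5+8+0+3 = 28, with n = 5.
Posterior ∝ λ^9e^(−6λ) · λ^28e^(−5λ) = λ^37e^(−11λ), i.e. Gamma(shape=38, rate=11).
The mode of a Gamma(a, b) with a ≥ 1 (shape–rate) is (a−1)/b = 37/11 ≈ 3.364.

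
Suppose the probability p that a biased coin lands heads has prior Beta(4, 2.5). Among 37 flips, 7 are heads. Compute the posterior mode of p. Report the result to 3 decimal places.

Prior: Beta(4, 2.5).
Data: 7 successes in 37 trials. The binomial likelihood contributes p^7(1−p)^30, so the posterior is Beta(4+7, 2.5+30) = Beta(11, 32.5).
For Beta(a, b) with a, b > 1 the mode is (a−1)/(a+b−2) = 10/41.5 ≈ 0.241.

p̂_MAP = 0.241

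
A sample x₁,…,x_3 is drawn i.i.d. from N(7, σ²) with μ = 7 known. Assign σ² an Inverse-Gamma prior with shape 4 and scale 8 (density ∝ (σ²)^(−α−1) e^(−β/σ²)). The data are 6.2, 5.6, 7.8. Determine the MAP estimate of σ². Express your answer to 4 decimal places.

Sum of squared deviations about the known mean: SS = (6.2−7)² + (5.6−7)² + (7.8−7)² = 3.24.
The Normal likelihood contributes (σ²)^(−n/2) exp(−SS/(2σ²)), so the posterior is Inverse-Gamma(α + n/2, β + SS/2) = Inverse-Gamma(5.5, 9.62).
The mode of Inverse-Gamma(a, b) is b/(a+1) = 9.62/6.5 ≈ 1.4800.

σ̂²_MAP = 1.4800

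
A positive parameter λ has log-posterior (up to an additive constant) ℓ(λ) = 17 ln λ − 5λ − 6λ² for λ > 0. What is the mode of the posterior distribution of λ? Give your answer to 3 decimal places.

ℓ'(λ) = 17/λ − 5 − 12λ. Setting this to zero and multiplying by λ: 12λ² + 5λ − 17 = 0.
λ = (−5 + √(5² + 4·12·17)) / (2·12) = (−5 + √841) / 24 = (−5 + 29)/24 = 1.
ℓ''(λ) = −17/λ² − 12 < 0, confirming a maximum.

λ̂_MAP = 1.000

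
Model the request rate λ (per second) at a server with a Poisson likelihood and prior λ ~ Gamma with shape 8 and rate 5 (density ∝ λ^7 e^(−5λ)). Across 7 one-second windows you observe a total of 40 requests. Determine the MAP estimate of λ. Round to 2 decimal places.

λ̂_MAP = 3.92

Σxᵢ = 40, n = 7.
Posterior ∝ λ^7e^(−5λ) · λ^40e^(−7λ) = λ^47e^(−12λ), i.e. Gamma(shape=48, rate=12).
The mode of a Gamma(a, b) with a ≥ 1 (shape–rate) is (a−1)/b = 47/12 ≈ 3.92.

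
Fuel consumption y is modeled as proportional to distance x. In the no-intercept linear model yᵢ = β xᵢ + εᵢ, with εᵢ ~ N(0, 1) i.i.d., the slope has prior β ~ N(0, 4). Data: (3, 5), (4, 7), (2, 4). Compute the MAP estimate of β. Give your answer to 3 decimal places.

log p(β | y) = −Σ(yᵢ − βxᵢ)²/(2·1) − β²/(2·4) + const.
Setting the derivative to zero: Σxᵢ(yᵢ − βxᵢ)/1 − β/4 = 0, so β = Σxᵢyᵢ / (Σxᵢ² + σ²/τ²).
Σxᵢyᵢ = 3·5 + 4·7 + 2·4 = 51; Σxᵢ² = 29; σ²/τ² = 0.25.
β̂_MAP = 51 / (29 + 0.25) = 51/29.25 ≈ 1.744.

β̂_MAP = 1.744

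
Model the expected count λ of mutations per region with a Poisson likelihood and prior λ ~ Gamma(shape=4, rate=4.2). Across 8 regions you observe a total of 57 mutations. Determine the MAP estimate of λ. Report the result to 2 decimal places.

Σxᵢ = 57, n = 8.
Posterior ∝ λ^3e^(−4.2λ) · λ^57e^(−8λ) = λ^60e^(−12.2λ), i.e. Gamma(shape=61, rate=12.2).
The mode of a Gamma(a, b) with a ≥ 1 (shape–rate) is (a−1)/b = 60/12.2 ≈ 4.92.

λ̂_MAP = 4.92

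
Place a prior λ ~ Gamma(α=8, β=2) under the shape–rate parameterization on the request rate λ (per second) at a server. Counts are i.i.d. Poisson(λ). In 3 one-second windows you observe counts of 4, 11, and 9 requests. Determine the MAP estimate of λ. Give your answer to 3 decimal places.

λ̂_MAP = 6.200

Σxᵢ = 4+11+9 = 24, with n = 3.
Posterior ∝ λ^7e^(−2λ) · λ^24e^(−3λ) = λ^31e^(−5λ), i.e. Gamma(shape=32, rate=5).
The mode of a Gamma(a, b) with a ≥ 1 (shape–rate) is (a−1)/b = 31/5 ≈ 6.200.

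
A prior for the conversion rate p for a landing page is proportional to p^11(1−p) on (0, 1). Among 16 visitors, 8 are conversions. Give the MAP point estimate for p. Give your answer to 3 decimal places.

p̂_MAP = 0.679

The prior density ∝ p^11(1−p)^1 is the kernel of Beta(12, 2).
Data: 8 successes in 16 trials. The binomial likelihood contributes p^8(1−p)^8, so the posterior is Beta(12+8, 2+8) = Beta(20, 10).
For Beta(a, b) with a, b > 1 the mode is (a−1)/(a+b−2) = 19/28 ≈ 0.679.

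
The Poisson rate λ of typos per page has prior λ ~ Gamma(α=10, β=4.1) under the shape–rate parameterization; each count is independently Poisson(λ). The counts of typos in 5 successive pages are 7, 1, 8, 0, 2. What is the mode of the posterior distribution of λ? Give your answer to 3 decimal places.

λ̂_MAP = 2.967

Σxᵢ = 7+1+8+0+2 = 18, with n = 5.
Posterior ∝ λ^9e^(−4.1λ) · λ^18e^(−5λ) = λ^27e^(−9.1λ), i.e. Gamma(shape=28, rate=9.1).
The mode of a Gamma(a, b) with a ≥ 1 (shape–rate) is (a−1)/b = 27/9.1 ≈ 2.967.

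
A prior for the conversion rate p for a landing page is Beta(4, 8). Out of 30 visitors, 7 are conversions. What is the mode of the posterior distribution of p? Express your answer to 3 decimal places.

Prior: Beta(4, 8).
Data: 7 successes in 30 trials. The binomial likelihood contributes p^7(1−p)^23, so the posterior is Beta(4+7, 8+23) = Beta(11, 31).
For Beta(a, b) with a, b > 1 the mode is (a−1)/(a+b−2) = 10/40 ≈ 0.250.

p̂_MAP = 0.250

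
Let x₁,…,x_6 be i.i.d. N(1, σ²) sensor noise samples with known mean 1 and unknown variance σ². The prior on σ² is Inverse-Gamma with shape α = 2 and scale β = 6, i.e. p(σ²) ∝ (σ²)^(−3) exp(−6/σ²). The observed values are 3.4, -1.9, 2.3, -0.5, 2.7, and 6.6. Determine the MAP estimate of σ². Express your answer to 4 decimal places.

σ̂²_MAP = 5.3633

Sum of squared deviations about the known mean: SS = (3.4−1)² + (-1.9−1)² + (2.3−1)² + (-0.5−1)² + (2.7−1)² + (6.6−1)² = 52.36.
The Normal likelihood contributes (σ²)^(−n/2) exp(−SS/(2σ²)), so the posterior is Inverse-Gamma(α + n/2, β + SS/2) = Inverse-Gamma(5, 32.18).
The mode of Inverse-Gamma(a, b) is b/(a+1) = 32.18/6 ≈ 5.3633.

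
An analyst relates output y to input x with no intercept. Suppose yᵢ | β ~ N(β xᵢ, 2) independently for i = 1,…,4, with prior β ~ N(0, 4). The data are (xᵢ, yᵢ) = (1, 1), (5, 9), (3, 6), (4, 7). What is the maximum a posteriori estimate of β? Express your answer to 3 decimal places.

log p(β | y) = −Σ(yᵢ − βxᵢ)²/(2·2) − β²/(2·4) + const.
Setting the derivative to zero: Σxᵢ(yᵢ − βxᵢ)/2 − β/4 = 0, so β = Σxᵢyᵢ / (Σxᵢ² + σ²/τ²).
Σxᵢyᵢ = 1·1 + 5·9 + 3·6 + 4·7 = 92; Σxᵢ² = 51; σ²/τ² = 0.5.
β̂_MAP = 92 / (51 + 0.5) = 92/51.5 ≈ 1.786.

β̂_MAP = 1.786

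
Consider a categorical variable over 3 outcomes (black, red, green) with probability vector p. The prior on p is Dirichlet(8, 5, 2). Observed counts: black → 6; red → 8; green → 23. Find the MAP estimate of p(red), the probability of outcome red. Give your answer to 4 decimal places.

MAP estimate of p(red) = 0.2449

The posterior is Dirichlet(αᵢ + nᵢ) = Dirichlet(14, 13, 25).
For a Dirichlet(a₁,…,a_K) with all aᵢ > 1, the mode has j-th component (aⱼ − 1)/(Σaᵢ − K).
Here Σaᵢ = 52 and K = 3, so p(red) = (13 − 1)/(52 − 3) = 12/49 ≈ 0.2449.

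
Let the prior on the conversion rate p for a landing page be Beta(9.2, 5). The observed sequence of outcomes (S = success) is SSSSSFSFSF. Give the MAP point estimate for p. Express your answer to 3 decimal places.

Prior: Beta(9.2, 5).
Data: 7 successes in 10 trials (from the sequence). The binomial likelihood contributes p^7(1−p)^3, so the posterior is Beta(9.2+7, 5+3) = Beta(16.2, 8).
For Beta(a, b) with a, b > 1 the mode is (a−1)/(a+b−2) = 15.2/22.2 ≈ 0.685.

p̂_MAP = 0.685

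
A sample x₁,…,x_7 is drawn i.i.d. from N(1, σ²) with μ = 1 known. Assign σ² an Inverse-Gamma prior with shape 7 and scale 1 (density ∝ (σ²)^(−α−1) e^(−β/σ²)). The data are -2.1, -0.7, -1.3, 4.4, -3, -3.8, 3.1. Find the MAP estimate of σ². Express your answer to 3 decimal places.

σ̂²_MAP = 3.252

Sum of squared deviations about the known mean: SS = (-2.1−1)² + (-0.7−1)² + (-1.3−1)² + (4.4−1)² + (-3−1)² + (-3.8−1)² + (3.1−1)² = 72.8.
The Normal likelihood contributes (σ²)^(−n/2) exp(−SS/(2σ²)), so the posterior is Inverse-Gamma(α + n/2, β + SS/2) = Inverse-Gamma(10.5, 37.4).
The mode of Inverse-Gamma(a, b) is b/(a+1) = 37.4/11.5 ≈ 3.252.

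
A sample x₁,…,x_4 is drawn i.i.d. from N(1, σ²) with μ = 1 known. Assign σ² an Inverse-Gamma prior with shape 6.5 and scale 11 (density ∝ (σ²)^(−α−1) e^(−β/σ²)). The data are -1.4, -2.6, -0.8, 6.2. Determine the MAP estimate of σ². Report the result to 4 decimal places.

Sum of squared deviations about the known mean: SS = (-1.4−1)² + (-2.6−1)² + (-0.8−1)² + (6.2−1)² = 49.
The Normal likelihood contributes (σ²)^(−n/2) exp(−SS/(2σ²)), so the posterior is Inverse-Gamma(α + n/2, β + SS/2) = Inverse-Gamma(8.5, 35.5).
The mode of Inverse-Gamma(a, b) is b/(a+1) = 35.5/9.5 ≈ 3.7368.

σ̂²_MAP = 3.7368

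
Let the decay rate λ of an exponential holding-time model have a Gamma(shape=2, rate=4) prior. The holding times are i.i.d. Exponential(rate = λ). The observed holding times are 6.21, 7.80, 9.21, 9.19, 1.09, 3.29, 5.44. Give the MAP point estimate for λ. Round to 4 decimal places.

λ̂_MAP = 0.1730

The Exponential(rate=λ) likelihood is ∝ λ^n e^(−λΣtᵢ). Here n = 7 and Σtᵢ = 6.21 + 7.80 + 9.21 + 9.19 + 1.09 + 3.29 + 5.44 = 42.23.
Posterior ∝ λe^(−4λ) · λ^7e^(−42.23λ) = λ^8e^(−46.23λ), i.e. Gamma(9, 46.23).
Mode = (a−1)/b = 8/46.23 ≈ 0.1730.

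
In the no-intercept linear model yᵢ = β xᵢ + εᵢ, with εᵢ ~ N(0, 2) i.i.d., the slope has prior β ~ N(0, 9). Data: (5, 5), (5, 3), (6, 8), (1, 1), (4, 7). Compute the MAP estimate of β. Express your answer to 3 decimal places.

log p(β | y) = −Σ(yᵢ − βxᵢ)²/(2·2) − β²/(2·9) + const.
Setting the derivative to zero: Σxᵢ(yᵢ − βxᵢ)/2 − β/9 = 0, so β = Σxᵢyᵢ / (Σxᵢ² + σ²/τ²).
Σxᵢyᵢ = 5·5 + 5·3 + 6·8 + 1·1 + 4·7 = 117; Σxᵢ² = 103; σ²/τ² = 2/9.
β̂_MAP = 117 / (103 + 2/9) = 117/(929/9) = 1053/929 ≈ 1.133.

β̂_MAP = 1.133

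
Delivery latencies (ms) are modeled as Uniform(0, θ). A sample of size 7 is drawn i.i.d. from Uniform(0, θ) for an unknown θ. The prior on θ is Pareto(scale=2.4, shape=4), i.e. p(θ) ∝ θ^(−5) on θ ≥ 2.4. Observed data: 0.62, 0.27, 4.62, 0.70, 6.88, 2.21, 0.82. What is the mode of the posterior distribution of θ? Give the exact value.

The Uniform(0, θ) likelihood is θ^(−n) for θ ≥ max(xᵢ), zero otherwise. Here max(xᵢ) = 6.88.
Posterior ∝ θ^(−5) · θ^(−7) = θ^(−12) on θ ≥ max(2.4, 6.88) = 6.88.
This density is strictly decreasing in θ, so the posterior mode lies at the lower boundary of the support.

θ̂_MAP = 6.88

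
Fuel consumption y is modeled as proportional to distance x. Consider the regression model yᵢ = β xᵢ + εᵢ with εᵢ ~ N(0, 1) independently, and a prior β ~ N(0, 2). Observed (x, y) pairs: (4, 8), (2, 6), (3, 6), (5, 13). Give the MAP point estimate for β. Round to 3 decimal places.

β̂_MAP = 2.330

log p(β | y) = −Σ(yᵢ − βxᵢ)²/(2·1) − β²/(2·2) + const.
Setting the derivative to zero: Σxᵢ(yᵢ − βxᵢ)/1 − β/2 = 0, so β = Σxᵢyᵢ / (Σxᵢ² + σ²/τ²).
Σxᵢyᵢ = 4·8 + 2·6 + 3·6 + 5·13 = 127; Σxᵢ² = 54; σ²/τ² = 0.5.
β̂_MAP = 127 / (54 + 0.5) = 127/54.5 ≈ 2.330.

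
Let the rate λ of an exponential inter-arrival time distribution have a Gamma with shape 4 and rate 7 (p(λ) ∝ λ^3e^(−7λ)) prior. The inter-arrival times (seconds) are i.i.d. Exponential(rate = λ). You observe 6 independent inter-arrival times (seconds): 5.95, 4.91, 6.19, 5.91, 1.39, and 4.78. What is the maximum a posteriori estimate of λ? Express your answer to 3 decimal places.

The Exponential(rate=λ) likelihood is ∝ λ^n e^(−λΣtᵢ). Here n = 6 and Σtᵢ = 5.95 + 4.91 + 6.19 + 5.91 + 1.39 + 4.78 = 29.13.
Posterior ∝ λ^3e^(−7λ) · λ^6e^(−29.13λ) = λ^9e^(−36.13λ), i.e. Gamma(10, 36.13).
Mode = (a−1)/b = 9/36.13 ≈ 0.249.

λ̂_MAP = 0.249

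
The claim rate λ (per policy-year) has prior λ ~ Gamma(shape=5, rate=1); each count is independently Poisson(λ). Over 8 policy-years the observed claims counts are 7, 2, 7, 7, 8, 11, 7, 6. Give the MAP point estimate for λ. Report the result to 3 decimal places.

Σxᵢ = 7+2+7+7+8+11+7+6 = 55, with n = 8.
Posterior ∝ λ^4e^(−1λ) · λ^55e^(−8λ) = λ^59e^(−9λ), i.e. Gamma(shape=60, rate=9).
The mode of a Gamma(a, b) with a ≥ 1 (shape–rate) is (a−1)/b = 59/9 ≈ 6.556.

λ̂_MAP = 6.556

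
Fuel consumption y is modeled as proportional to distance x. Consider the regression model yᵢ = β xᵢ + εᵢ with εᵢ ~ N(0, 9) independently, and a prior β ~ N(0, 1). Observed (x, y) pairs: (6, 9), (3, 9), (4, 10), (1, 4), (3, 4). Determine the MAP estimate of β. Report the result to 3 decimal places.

β̂_MAP = 1.713

log p(β | y) = −Σ(yᵢ − βxᵢ)²/(2·9) − β²/(2·1) + const.
Setting the derivative to zero: Σxᵢ(yᵢ − βxᵢ)/9 − β/1 = 0, so β = Σxᵢyᵢ / (Σxᵢ² + σ²/τ²).
Σxᵢyᵢ = 6·9 + 3·9 + 4·10 + 1·4 + 3·4 = 137; Σxᵢ² = 71; σ²/τ² = 9.
β̂_MAP = 137 / (71 + 9) = 137/80 ≈ 1.713.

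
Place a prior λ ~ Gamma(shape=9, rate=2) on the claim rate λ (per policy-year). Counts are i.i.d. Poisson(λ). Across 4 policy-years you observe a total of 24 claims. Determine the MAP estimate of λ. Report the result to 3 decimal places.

λ̂_MAP = 5.333

Σxᵢ = 24, n = 4.
Posterior ∝ λ^8e^(−2λ) · λ^24e^(−4λ) = λ^32e^(−6λ), i.e. Gamma(shape=33, rate=6).
The mode of a Gamma(a, b) with a ≥ 1 (shape–rate) is (a−1)/b = 32/6 ≈ 5.333.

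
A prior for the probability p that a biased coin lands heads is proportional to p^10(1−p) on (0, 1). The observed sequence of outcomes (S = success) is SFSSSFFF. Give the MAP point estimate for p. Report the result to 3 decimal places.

p̂_MAP = 0.737

The prior density ∝ p^10(1−p)^1 is the kernel of Beta(11, 2).
Data: 4 successes in 8 trials (from the sequence). The binomial likelihood contributes p^4(1−p)^4, so the posterior is Beta(11+4, 2+4) = Beta(15, 6).
For Beta(a, b) with a, b > 1 the mode is (a−1)/(a+b−2) = 14/19 ≈ 0.737.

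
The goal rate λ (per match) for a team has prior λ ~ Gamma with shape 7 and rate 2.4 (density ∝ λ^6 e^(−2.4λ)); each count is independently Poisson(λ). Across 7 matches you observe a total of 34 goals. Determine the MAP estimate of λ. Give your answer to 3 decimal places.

λ̂_MAP = 4.255

Σxᵢ = 34, n = 7.
Posterior ∝ λ^6e^(−2.4λ) · λ^34e^(−7λ) = λ^40e^(−9.4λ), i.e. Gamma(shape=41, rate=9.4).
The mode of a Gamma(a, b) with a ≥ 1 (shape–rate) is (a−1)/b = 40/9.4 ≈ 4.255.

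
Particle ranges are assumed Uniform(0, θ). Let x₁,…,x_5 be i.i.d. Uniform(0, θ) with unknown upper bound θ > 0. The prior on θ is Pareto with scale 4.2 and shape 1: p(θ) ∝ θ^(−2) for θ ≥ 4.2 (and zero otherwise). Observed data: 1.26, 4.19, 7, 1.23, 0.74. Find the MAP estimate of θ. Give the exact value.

θ̂_MAP = 7

The Uniform(0, θ) likelihood is θ^(−n) for θ ≥ max(xᵢ), zero otherwise. Here max(xᵢ) = 7.
Posterior ∝ θ^(−2) · θ^(−5) = θ^(−7) on θ ≥ max(4.2, 7) = 7.
This density is strictly decreasing in θ, so the posterior mode lies at the lower boundary of the support.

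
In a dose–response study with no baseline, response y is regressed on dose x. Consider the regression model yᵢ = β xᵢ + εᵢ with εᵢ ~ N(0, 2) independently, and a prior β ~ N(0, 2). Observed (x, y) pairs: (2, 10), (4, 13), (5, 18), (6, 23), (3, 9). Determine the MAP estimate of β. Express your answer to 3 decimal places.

log p(β | y) = −Σ(yᵢ − βxᵢ)²/(2·2) − β²/(2·2) + const.
Setting the derivative to zero: Σxᵢ(yᵢ − βxᵢ)/2 − β/2 = 0, so β = Σxᵢyᵢ / (Σxᵢ² + σ²/τ²).
Σxᵢyᵢ = 2·10 + 4·13 + 5·18 + 6·23 + 3·9 = 327; Σxᵢ² = 90; σ²/τ² = 1.
β̂_MAP = 327 / (90 + 1) = 327/91 ≈ 3.593.

β̂_MAP = 3.593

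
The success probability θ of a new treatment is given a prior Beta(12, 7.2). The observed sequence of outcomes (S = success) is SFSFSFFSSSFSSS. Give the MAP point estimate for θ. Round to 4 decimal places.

Prior: Beta(12, 7.2).
Data: 9 successes in 14 trials (from the sequence). The binomial likelihood contributes θ^9(1−θ)^5, so the posterior is Beta(12+9, 7.2+5) = Beta(21, 12.2).
For Beta(a, b) with a, b > 1 the mode is (a−1)/(a+b−2) = 20/31.2 ≈ 0.6410.

θ̂_MAP = 0.6410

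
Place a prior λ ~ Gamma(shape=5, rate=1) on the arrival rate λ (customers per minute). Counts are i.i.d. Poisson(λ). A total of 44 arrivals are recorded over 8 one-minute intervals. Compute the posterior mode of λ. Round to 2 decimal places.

λ̂_MAP = 5.33

Σxᵢ = 44, n = 8.
Posterior ∝ λ^4e^(−1λ) · λ^44e^(−8λ) = λ^48e^(−9λ), i.e. Gamma(shape=49, rate=9).
The mode of a Gamma(a, b) with a ≥ 1 (shape–rate) is (a−1)/b = 48/9 ≈ 5.33.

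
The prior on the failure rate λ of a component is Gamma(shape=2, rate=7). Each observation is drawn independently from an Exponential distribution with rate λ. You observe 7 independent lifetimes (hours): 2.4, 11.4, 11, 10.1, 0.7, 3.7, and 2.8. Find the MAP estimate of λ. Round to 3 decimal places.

λ̂_MAP = 0.163

The Exponential(rate=λ) likelihood is ∝ λ^n e^(−λΣtᵢ). Here n = 7 and Σtᵢ = 2.4 + 11.4 + 11 + 10.1 + 0.7 + 3.7 + 2.8 = 42.1.
Posterior ∝ λe^(−7λ) · λ^7e^(−42.1λ) = λ^8e^(−49.1λ), i.e. Gamma(9, 49.1).
Mode = (a−1)/b = 8/49.1 ≈ 0.163.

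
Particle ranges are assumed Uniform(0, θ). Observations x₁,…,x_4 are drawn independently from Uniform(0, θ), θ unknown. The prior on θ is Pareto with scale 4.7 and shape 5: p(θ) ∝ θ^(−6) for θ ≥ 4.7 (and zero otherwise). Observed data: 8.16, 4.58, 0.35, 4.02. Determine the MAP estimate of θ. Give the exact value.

The Uniform(0, θ) likelihood is θ^(−n) for θ ≥ max(xᵢ), zero otherwise. Here max(xᵢ) = 8.16.
Posterior ∝ θ^(−6) · θ^(−4) = θ^(−10) on θ ≥ max(4.7, 8.16) = 8.16.
This density is strictly decreasing in θ, so the posterior mode lies at the lower boundary of the support.

θ̂_MAP = 8.16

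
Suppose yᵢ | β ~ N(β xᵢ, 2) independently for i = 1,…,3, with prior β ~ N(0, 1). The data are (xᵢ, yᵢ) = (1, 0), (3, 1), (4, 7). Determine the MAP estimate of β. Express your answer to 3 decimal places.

log p(β | y) = −Σ(yᵢ − βxᵢ)²/(2·2) − β²/(2·1) + const.
Setting the derivative to zero: Σxᵢ(yᵢ − βxᵢ)/2 − β/1 = 0, so β = Σxᵢyᵢ / (Σxᵢ² + σ²/τ²).
Σxᵢyᵢ = 1·0 + 3·1 + 4·7 = 31; Σxᵢ² = 26; σ²/τ² = 2.
β̂_MAP = 31 / (26 + 2) = 31/28 ≈ 1.107.

β̂_MAP = 1.107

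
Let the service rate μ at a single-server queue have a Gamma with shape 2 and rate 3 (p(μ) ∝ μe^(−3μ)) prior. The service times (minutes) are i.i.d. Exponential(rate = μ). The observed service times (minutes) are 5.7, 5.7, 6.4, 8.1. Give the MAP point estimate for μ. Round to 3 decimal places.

μ̂_MAP = 0.173

The Exponential(rate=μ) likelihood is ∝ μ^n e^(−μΣtᵢ). Here n = 4 and Σtᵢ = 5.7 + 5.7 + 6.4 + 8.1 = 25.9.
Posterior ∝ μe^(−3μ) · μ^4e^(−25.9μ) = μ^5e^(−28.9μ), i.e. Gamma(6, 28.9).
Mode = (a−1)/b = 5/28.9 ≈ 0.173.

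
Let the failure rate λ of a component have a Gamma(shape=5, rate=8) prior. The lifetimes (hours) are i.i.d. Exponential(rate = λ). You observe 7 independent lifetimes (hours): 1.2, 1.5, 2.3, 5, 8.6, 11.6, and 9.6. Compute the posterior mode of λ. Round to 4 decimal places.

The Exponential(rate=λ) likelihood is ∝ λ^n e^(−λΣtᵢ). Here n = 7 and Σtᵢ = 1.2 + 1.5 + 2.3 + 5 + 8.6 + 11.6 + 9.6 = 39.8.
Posterior ∝ λ^4e^(−8λ) · λ^7e^(−39.8λ) = λ^11e^(−47.8λ), i.e. Gamma(12, 47.8).
Mode = (a−1)/b = 11/47.8 ≈ 0.2301.

λ̂_MAP = 0.2301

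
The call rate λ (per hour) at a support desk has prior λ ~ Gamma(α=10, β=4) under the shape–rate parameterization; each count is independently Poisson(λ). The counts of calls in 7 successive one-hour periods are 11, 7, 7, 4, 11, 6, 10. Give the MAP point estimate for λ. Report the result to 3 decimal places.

λ̂_MAP = 5.909

Σxᵢ = 11+7+7+4+11+6+10 = 56, with n = 7.
Posterior ∝ λ^9e^(−4λ) · λ^56e^(−7λ) = λ^65e^(−11λ), i.e. Gamma(shape=66, rate=11).
The mode of a Gamma(a, b) with a ≥ 1 (shape–rate) is (a−1)/b = 65/11 ≈ 5.909.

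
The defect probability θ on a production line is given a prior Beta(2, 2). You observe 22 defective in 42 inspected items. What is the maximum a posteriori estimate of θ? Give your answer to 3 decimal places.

θ̂_MAP = 0.523

Prior: Beta(2, 2).
Data: 22 successes in 42 trials. The binomial likelihood contributes θ^22(1−θ)^20, so the posterior is Beta(2+22, 2+20) = Beta(24, 22).
For Beta(a, b) with a, b > 1 the mode is (a−1)/(a+b−2) = 23/44 ≈ 0.523.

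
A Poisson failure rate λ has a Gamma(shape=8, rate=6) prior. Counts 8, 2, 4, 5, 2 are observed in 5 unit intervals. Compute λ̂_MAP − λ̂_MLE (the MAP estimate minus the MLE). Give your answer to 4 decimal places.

MAP − MLE = -1.6545

Σxᵢ = 21. Posterior is Gamma(29, 11); MAP = (29−1)/11 = 28/11 ≈ 2.54545.
MLE = x̄ = 21/5 ≈ 4.20000.
Difference = 28/11 − 21/5 = -91/55 ≈ -1.6545.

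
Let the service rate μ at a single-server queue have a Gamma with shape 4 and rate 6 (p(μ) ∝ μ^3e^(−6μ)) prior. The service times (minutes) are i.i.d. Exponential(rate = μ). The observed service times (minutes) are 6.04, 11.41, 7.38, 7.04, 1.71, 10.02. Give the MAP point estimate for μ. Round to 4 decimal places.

The Exponential(rate=μ) likelihood is ∝ μ^n e^(−μΣtᵢ). Here n = 6 and Σtᵢ = 6.04 + 11.41 + 7.38 + 7.04 + 1.71 + 10.02 = 43.60.
Posterior ∝ μ^3e^(−6μ) · μ^6e^(−43.60μ) = μ^9e^(−49.60μ), i.e. Gamma(10, 49.60).
Mode = (a−1)/b = 9/49.60 ≈ 0.1815.

μ̂_MAP = 0.1815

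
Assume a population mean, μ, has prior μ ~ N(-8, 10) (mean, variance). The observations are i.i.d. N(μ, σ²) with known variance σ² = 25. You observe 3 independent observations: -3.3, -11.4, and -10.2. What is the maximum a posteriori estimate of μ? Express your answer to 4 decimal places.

μ̂_MAP = -8.1636

n = 3; x̄ = ((-3.3) + (-11.4) + (-10.2))/3 = -24.9/3 = -8.3.
For a Normal prior and Normal likelihood with known variance, the posterior is Normal; its mode equals its mean, the precision-weighted average.
Prior precision 1/σ₀² = 1/10 = 0.1; data precision n/σ² = 3/25 = 0.12.
μ̂ = (0.1·(-8) + 0.12·(-8.3)) / (0.1 + 0.12) = (-1.796)/0.22 = -449/55 ≈ -8.1636.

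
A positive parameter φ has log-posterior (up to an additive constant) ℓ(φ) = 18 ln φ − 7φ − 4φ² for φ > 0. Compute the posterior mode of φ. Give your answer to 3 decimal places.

φ̂_MAP = 1.125

ℓ'(φ) = 18/φ − 7 − 8φ. Setting this to zero and multiplying by φ: 8φ² + 7φ − 18 = 0.
φ = (−7 + √(7² + 4·8·18)) / (2·8) = (−7 + √625) / 16 = (−7 + 25)/16 = 9/8.
ℓ''(φ) = −18/φ² − 8 < 0, confirming a maximum.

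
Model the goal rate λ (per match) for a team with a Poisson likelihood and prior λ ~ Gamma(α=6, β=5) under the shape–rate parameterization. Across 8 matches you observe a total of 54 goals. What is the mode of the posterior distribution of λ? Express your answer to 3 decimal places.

λ̂_MAP = 4.538

Σxᵢ = 54, n = 8.
Posterior ∝ λ^5e^(−5λ) · λ^54e^(−8λ) = λ^59e^(−13λ), i.e. Gamma(shape=60, rate=13).
The mode of a Gamma(a, b) with a ≥ 1 (shape–rate) is (a−1)/b = 59/13 ≈ 4.538.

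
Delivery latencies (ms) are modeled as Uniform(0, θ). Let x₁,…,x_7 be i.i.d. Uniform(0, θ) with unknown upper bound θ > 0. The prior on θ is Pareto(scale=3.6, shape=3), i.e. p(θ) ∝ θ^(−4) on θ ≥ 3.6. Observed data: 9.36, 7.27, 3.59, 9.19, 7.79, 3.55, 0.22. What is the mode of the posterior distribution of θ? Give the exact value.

The Uniform(0, θ) likelihood is θ^(−n) for θ ≥ max(xᵢ), zero otherwise. Here max(xᵢ) = 9.36.
Posterior ∝ θ^(−4) · θ^(−7) = θ^(−11) on θ ≥ max(3.6, 9.36) = 9.36.
This density is strictly decreasing in θ, so the posterior mode lies at the lower boundary of the support.

θ̂_MAP = 9.36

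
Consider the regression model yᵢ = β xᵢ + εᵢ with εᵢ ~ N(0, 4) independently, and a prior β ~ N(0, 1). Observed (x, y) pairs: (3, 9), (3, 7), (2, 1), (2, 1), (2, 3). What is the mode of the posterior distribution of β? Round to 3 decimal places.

β̂_MAP = 1.706

log p(β | y) = −Σ(yᵢ − βxᵢ)²/(2·4) − β²/(2·1) + const.
Setting the derivative to zero: Σxᵢ(yᵢ − βxᵢ)/4 − β/1 = 0, so β = Σxᵢyᵢ / (Σxᵢ² + σ²/τ²).
Σxᵢyᵢ = 3·9 + 3·7 + 2·1 + 2·1 + 2·3 = 58; Σxᵢ² = 30; σ²/τ² = 4.
β̂_MAP = 58 / (30 + 4) = 58/34 ≈ 1.706.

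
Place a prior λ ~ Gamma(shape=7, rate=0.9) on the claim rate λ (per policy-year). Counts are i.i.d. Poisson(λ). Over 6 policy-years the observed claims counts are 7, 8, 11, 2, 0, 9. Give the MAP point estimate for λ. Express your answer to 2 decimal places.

Σxᵢ = 7+8+11+2+0+9 = 37, with n = 6.
Posterior ∝ λ^6e^(−0.9λ) · λ^37e^(−6λ) = λ^43e^(−6.9λ), i.e. Gamma(shape=44, rate=6.9).
The mode of a Gamma(a, b) with a ≥ 1 (shape–rate) is (a−1)/b = 43/6.9 ≈ 6.23.

λ̂_MAP = 6.23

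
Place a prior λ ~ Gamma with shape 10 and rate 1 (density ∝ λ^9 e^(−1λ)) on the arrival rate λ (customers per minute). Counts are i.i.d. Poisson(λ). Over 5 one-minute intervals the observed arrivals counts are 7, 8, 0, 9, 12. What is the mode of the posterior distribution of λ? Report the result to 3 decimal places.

λ̂_MAP = 7.500

Σxᵢ = 7+8+0+9+12 = 36, with n = 5.
Posterior ∝ λ^9e^(−1λ) · λ^36e^(−5λ) = λ^45e^(−6λ), i.e. Gamma(shape=46, rate=6).
The mode of a Gamma(a, b) with a ≥ 1 (shape–rate) is (a−1)/b = 45/6 ≈ 7.500.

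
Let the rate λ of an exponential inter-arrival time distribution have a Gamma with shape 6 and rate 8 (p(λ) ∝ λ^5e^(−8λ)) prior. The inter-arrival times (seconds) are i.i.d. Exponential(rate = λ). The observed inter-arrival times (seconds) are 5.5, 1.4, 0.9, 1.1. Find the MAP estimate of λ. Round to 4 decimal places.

The Exponential(rate=λ) likelihood is ∝ λ^n e^(−λΣtᵢ). Here n = 4 and Σtᵢ = 5.5 + 1.4 + 0.9 + 1.1 = 8.9.
Posterior ∝ λ^5e^(−8λ) · λ^4e^(−8.9λ) = λ^9e^(−16.9λ), i.e. Gamma(10, 16.9).
Mode = (a−1)/b = 9/16.9 ≈ 0.5325.

λ̂_MAP = 0.5325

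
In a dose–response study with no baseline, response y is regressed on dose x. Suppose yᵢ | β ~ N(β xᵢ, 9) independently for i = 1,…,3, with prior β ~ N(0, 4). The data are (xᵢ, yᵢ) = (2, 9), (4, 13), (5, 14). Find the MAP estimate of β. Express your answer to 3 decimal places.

β̂_MAP = 2.963

log p(β | y) = −Σ(yᵢ − βxᵢ)²/(2·9) − β²/(2·4) + const.
Setting the derivative to zero: Σxᵢ(yᵢ − βxᵢ)/9 − β/4 = 0, so β = Σxᵢyᵢ / (Σxᵢ² + σ²/τ²).
Σxᵢyᵢ = 2·9 + 4·13 + 5·14 = 140; Σxᵢ² = 45; σ²/τ² = 2.25.
β̂_MAP = 140 / (45 + 2.25) = 140/47.25 ≈ 2.963.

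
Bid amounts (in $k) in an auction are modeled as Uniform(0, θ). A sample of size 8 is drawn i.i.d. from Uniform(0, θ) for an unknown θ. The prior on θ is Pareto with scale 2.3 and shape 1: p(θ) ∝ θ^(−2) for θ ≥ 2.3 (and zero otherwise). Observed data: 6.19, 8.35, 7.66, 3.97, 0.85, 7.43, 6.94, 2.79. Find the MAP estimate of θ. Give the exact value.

The Uniform(0, θ) likelihood is θ^(−n) for θ ≥ max(xᵢ), zero otherwise. Here max(xᵢ) = 8.35.
Posterior ∝ θ^(−2) · θ^(−8) = θ^(−10) on θ ≥ max(2.3, 8.35) = 8.35.
This density is strictly decreasing in θ, so the posterior mode lies at the lower boundary of the support.

θ̂_MAP = 8.35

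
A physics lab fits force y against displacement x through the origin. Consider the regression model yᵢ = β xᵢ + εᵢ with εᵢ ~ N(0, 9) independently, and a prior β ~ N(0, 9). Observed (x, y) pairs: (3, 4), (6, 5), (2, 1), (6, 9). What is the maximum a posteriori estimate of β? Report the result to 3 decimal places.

log p(β | y) = −Σ(yᵢ − βxᵢ)²/(2·9) − β²/(2·9) + const.
Setting the derivative to zero: Σxᵢ(yᵢ − βxᵢ)/9 − β/9 = 0, so β = Σxᵢyᵢ / (Σxᵢ² + σ²/τ²).
Σxᵢyᵢ = 3·4 + 6·5 + 2·1 + 6·9 = 98; Σxᵢ² = 85; σ²/τ² = 1.
β̂_MAP = 98 / (85 + 1) = 98/86 ≈ 1.140.

β̂_MAP = 1.140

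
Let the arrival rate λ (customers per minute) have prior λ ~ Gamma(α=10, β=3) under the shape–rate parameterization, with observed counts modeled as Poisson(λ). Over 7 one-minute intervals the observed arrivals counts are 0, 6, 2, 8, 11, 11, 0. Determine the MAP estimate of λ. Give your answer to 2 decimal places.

Σxᵢ = 0+6+2+8+11+11+0 = 38, with n = 7.
Posterior ∝ λ^9e^(−3λ) · λ^38e^(−7λ) = λ^47e^(−10λ), i.e. Gamma(shape=48, rate=10).
The mode of a Gamma(a, b) with a ≥ 1 (shape–rate) is (a−1)/b = 47/10 ≈ 4.70.

λ̂_MAP = 4.70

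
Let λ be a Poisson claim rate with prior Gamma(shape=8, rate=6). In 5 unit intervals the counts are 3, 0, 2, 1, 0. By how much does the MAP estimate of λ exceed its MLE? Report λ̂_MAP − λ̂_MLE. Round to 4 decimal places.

Σxᵢ = 6. Posterior is Gamma(14, 11); MAP = (14−1)/11 = 13/11 ≈ 1.18182.
MLE = x̄ = 6/5 ≈ 1.20000.
Difference = 13/11 − 6/5 = -1/55 ≈ -0.0182.

MAP − MLE = -0.0182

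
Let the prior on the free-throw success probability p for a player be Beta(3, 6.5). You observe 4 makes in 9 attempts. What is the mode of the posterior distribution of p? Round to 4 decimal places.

Prior: Beta(3, 6.5).
Data: 4 successes in 9 trials. The binomial likelihood contributes p^4(1−p)^5, so the posterior is Beta(3+4, 6.5+5) = Beta(7, 11.5).
For Beta(a, b) with a, b > 1 the mode is (a−1)/(a+b−2) = 6/16.5 ≈ 0.3636.

p̂_MAP = 0.3636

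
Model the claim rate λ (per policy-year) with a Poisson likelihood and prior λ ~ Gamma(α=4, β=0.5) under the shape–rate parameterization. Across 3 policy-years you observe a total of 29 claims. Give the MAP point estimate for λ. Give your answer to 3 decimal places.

λ̂_MAP = 9.143

Σxᵢ = 29, n = 3.
Posterior ∝ λ^3e^(−0.5λ) · λ^29e^(−3λ) = λ^32e^(−3.5λ), i.e. Gamma(shape=33, rate=3.5).
The mode of a Gamma(a, b) with a ≥ 1 (shape–rate) is (a−1)/b = 32/3.5 ≈ 9.143.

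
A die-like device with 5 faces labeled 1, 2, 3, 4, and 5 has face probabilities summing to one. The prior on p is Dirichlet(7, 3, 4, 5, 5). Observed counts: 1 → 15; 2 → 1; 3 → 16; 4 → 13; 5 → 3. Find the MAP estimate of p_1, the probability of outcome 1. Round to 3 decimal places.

MAP estimate: 0.313

The posterior is Dirichlet(αᵢ + nᵢ) = Dirichlet(22, 4, 20, 18, 8).
For a Dirichlet(a₁,…,a_K) with all aᵢ > 1, the mode has j-th component (aⱼ − 1)/(Σaᵢ − K).
Here Σaᵢ = 72 and K = 5, so p_1 = (22 − 1)/(72 − 5) = 21/67 ≈ 0.313.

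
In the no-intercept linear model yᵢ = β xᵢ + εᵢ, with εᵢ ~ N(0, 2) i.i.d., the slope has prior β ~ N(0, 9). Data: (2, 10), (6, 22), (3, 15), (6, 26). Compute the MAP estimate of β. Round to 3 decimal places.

β̂_MAP = 4.142

log p(β | y) = −Σ(yᵢ − βxᵢ)²/(2·2) − β²/(2·9) + const.
Setting the derivative to zero: Σxᵢ(yᵢ − βxᵢ)/2 − β/9 = 0, so β = Σxᵢyᵢ / (Σxᵢ² + σ²/τ²).
Σxᵢyᵢ = 2·10 + 6·22 + 3·15 + 6·26 = 353; Σxᵢ² = 85; σ²/τ² = 2/9.
β̂_MAP = 353 / (85 + 2/9) = 353/(767/9) = 3177/767 ≈ 4.142.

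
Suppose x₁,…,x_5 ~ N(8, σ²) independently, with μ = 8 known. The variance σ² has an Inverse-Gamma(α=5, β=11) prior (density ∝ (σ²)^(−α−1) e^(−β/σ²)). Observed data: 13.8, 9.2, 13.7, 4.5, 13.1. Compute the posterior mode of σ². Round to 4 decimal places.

Sum of squared deviations about the known mean: SS = (13.8−8)² + (9.2−8)² + (13.7−8)² + (4.5−8)² + (13.1−8)² = 105.83.
The Normal likelihood contributes (σ²)^(−n/2) exp(−SS/(2σ²)), so the posterior is Inverse-Gamma(α + n/2, β + SS/2) = Inverse-Gamma(7.5, 63.915).
The mode of Inverse-Gamma(a, b) is b/(a+1) = 63.915/8.5 ≈ 7.5194.

σ̂²_MAP = 7.5194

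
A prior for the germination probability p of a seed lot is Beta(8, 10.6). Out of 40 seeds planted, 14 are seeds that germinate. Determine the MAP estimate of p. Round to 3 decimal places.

p̂_MAP = 0.371

Prior: Beta(8, 10.6).
Data: 14 successes in 40 trials. The binomial likelihood contributes p^14(1−p)^26, so the posterior is Beta(8+14, 10.6+26) = Beta(22, 36.6).
For Beta(a, b) with a, b > 1 the mode is (a−1)/(a+b−2) = 21/56.6 ≈ 0.371.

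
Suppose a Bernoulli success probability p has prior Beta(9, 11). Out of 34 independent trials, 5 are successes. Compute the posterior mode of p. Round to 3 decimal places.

Prior: Beta(9, 11).
Data: 5 successes in 34 trials. The binomial likelihood contributes p^5(1−p)^29, so the posterior is Beta(9+5, 11+29) = Beta(14, 40).
For Beta(a, b) with a, b > 1 the mode is (a−1)/(a+b−2) = 13/52 ≈ 0.250.

p̂_MAP = 0.250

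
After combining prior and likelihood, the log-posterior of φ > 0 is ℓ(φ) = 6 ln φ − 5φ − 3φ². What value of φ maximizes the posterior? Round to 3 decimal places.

φ̂_MAP = 0.667

ℓ'(φ) = 6/φ − 5 − 6φ. Setting this to zero and multiplying by φ: 6φ² + 5φ − 6 = 0.
φ = (−5 + √(5² + 4·6·6)) / (2·6) = (−5 + √169) / 12 = (−5 + 13)/12 = 2/3.
ℓ''(φ) = −6/φ² − 6 < 0, confirming a maximum.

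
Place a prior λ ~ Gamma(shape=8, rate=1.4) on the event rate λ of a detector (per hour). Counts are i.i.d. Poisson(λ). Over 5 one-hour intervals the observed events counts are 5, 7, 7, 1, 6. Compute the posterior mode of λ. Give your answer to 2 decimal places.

λ̂_MAP = 5.16

Σxᵢ = 5+7+7+1+6 = 26, with n = 5.
Posterior ∝ λ^7e^(−1.4λ) · λ^26e^(−5λ) = λ^33e^(−6.4λ), i.e. Gamma(shape=34, rate=6.4).
The mode of a Gamma(a, b) with a ≥ 1 (shape–rate) is (a−1)/b = 33/6.4 ≈ 5.16.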